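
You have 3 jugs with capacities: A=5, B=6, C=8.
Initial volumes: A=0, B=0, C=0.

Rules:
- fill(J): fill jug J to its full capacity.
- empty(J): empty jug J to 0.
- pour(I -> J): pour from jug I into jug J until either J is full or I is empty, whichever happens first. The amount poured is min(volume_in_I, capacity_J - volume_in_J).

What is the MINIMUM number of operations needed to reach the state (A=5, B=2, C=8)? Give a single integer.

Answer: 6

Derivation:
BFS from (A=0, B=0, C=0). One shortest path:
  1. fill(A) -> (A=5 B=0 C=0)
  2. fill(C) -> (A=5 B=0 C=8)
  3. pour(C -> B) -> (A=5 B=6 C=2)
  4. empty(B) -> (A=5 B=0 C=2)
  5. pour(C -> B) -> (A=5 B=2 C=0)
  6. fill(C) -> (A=5 B=2 C=8)
Reached target in 6 moves.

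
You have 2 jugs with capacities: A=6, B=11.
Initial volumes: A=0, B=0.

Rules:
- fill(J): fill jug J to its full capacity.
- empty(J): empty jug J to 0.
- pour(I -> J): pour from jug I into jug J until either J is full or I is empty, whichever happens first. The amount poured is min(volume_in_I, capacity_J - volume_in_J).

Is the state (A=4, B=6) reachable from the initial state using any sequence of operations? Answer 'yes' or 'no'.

Answer: no

Derivation:
BFS explored all 34 reachable states.
Reachable set includes: (0,0), (0,1), (0,2), (0,3), (0,4), (0,5), (0,6), (0,7), (0,8), (0,9), (0,10), (0,11) ...
Target (A=4, B=6) not in reachable set → no.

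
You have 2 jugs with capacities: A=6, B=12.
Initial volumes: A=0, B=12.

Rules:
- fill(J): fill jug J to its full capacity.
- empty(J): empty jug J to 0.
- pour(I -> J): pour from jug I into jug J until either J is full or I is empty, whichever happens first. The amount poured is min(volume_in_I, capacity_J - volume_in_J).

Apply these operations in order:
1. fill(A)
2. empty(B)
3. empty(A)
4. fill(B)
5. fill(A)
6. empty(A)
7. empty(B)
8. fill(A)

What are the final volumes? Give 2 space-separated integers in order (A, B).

Step 1: fill(A) -> (A=6 B=12)
Step 2: empty(B) -> (A=6 B=0)
Step 3: empty(A) -> (A=0 B=0)
Step 4: fill(B) -> (A=0 B=12)
Step 5: fill(A) -> (A=6 B=12)
Step 6: empty(A) -> (A=0 B=12)
Step 7: empty(B) -> (A=0 B=0)
Step 8: fill(A) -> (A=6 B=0)

Answer: 6 0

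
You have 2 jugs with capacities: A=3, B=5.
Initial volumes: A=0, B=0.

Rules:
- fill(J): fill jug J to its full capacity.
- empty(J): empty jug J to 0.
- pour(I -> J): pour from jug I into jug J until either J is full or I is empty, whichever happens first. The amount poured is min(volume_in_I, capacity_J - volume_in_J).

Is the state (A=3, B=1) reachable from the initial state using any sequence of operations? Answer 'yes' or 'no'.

Answer: yes

Derivation:
BFS from (A=0, B=0):
  1. fill(A) -> (A=3 B=0)
  2. pour(A -> B) -> (A=0 B=3)
  3. fill(A) -> (A=3 B=3)
  4. pour(A -> B) -> (A=1 B=5)
  5. empty(B) -> (A=1 B=0)
  6. pour(A -> B) -> (A=0 B=1)
  7. fill(A) -> (A=3 B=1)
Target reached → yes.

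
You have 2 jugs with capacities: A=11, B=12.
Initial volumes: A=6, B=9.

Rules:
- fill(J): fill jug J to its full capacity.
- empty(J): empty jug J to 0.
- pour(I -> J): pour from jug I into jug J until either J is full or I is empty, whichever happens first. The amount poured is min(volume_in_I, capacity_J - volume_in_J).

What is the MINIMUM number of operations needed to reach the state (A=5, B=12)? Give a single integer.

Answer: 4

Derivation:
BFS from (A=6, B=9). One shortest path:
  1. empty(B) -> (A=6 B=0)
  2. pour(A -> B) -> (A=0 B=6)
  3. fill(A) -> (A=11 B=6)
  4. pour(A -> B) -> (A=5 B=12)
Reached target in 4 moves.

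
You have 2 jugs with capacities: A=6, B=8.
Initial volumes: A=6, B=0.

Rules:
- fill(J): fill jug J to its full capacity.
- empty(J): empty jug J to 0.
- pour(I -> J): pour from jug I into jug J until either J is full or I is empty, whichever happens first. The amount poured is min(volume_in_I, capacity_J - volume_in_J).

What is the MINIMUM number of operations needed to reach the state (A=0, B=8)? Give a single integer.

BFS from (A=6, B=0). One shortest path:
  1. empty(A) -> (A=0 B=0)
  2. fill(B) -> (A=0 B=8)
Reached target in 2 moves.

Answer: 2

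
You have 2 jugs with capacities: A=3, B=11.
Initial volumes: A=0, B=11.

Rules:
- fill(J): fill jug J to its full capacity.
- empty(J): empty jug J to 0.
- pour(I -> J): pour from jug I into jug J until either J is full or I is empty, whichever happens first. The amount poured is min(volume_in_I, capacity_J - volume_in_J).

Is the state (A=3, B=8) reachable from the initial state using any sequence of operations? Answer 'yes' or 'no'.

BFS from (A=0, B=11):
  1. pour(B -> A) -> (A=3 B=8)
Target reached → yes.

Answer: yes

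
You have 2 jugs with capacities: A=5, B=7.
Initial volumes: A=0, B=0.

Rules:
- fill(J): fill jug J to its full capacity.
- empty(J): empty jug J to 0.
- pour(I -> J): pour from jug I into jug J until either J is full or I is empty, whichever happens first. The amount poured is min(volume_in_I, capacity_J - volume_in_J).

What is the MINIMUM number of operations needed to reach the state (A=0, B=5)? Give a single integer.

Answer: 2

Derivation:
BFS from (A=0, B=0). One shortest path:
  1. fill(A) -> (A=5 B=0)
  2. pour(A -> B) -> (A=0 B=5)
Reached target in 2 moves.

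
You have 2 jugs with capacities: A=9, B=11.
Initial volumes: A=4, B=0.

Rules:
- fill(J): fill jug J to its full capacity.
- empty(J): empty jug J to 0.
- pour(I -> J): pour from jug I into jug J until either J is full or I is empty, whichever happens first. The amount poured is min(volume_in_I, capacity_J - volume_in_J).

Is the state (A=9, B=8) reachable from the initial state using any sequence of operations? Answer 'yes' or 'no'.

BFS from (A=4, B=0):
  1. fill(B) -> (A=4 B=11)
  2. pour(B -> A) -> (A=9 B=6)
  3. empty(A) -> (A=0 B=6)
  4. pour(B -> A) -> (A=6 B=0)
  5. fill(B) -> (A=6 B=11)
  6. pour(B -> A) -> (A=9 B=8)
Target reached → yes.

Answer: yes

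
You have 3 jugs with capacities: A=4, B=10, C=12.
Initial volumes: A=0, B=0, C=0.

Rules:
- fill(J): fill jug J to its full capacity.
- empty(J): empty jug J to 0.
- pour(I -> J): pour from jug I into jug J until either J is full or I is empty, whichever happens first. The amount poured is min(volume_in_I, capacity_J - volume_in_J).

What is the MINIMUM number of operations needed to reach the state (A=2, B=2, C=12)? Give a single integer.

BFS from (A=0, B=0, C=0). One shortest path:
  1. fill(B) -> (A=0 B=10 C=0)
  2. pour(B -> C) -> (A=0 B=0 C=10)
  3. fill(B) -> (A=0 B=10 C=10)
  4. pour(B -> A) -> (A=4 B=6 C=10)
  5. empty(A) -> (A=0 B=6 C=10)
  6. pour(B -> A) -> (A=4 B=2 C=10)
  7. pour(A -> C) -> (A=2 B=2 C=12)
Reached target in 7 moves.

Answer: 7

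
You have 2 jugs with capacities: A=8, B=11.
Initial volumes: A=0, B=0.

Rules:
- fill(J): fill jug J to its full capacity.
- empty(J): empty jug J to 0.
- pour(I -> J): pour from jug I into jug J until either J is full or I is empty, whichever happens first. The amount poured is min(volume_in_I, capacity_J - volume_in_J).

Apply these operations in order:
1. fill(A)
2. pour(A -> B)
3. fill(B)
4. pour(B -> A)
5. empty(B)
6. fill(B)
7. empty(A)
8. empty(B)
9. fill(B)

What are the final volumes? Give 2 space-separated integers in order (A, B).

Answer: 0 11

Derivation:
Step 1: fill(A) -> (A=8 B=0)
Step 2: pour(A -> B) -> (A=0 B=8)
Step 3: fill(B) -> (A=0 B=11)
Step 4: pour(B -> A) -> (A=8 B=3)
Step 5: empty(B) -> (A=8 B=0)
Step 6: fill(B) -> (A=8 B=11)
Step 7: empty(A) -> (A=0 B=11)
Step 8: empty(B) -> (A=0 B=0)
Step 9: fill(B) -> (A=0 B=11)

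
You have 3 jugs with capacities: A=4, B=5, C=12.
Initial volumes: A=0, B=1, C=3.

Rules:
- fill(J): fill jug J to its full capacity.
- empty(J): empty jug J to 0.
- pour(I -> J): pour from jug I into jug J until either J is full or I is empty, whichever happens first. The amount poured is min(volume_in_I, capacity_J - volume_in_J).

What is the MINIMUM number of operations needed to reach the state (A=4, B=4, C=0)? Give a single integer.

BFS from (A=0, B=1, C=3). One shortest path:
  1. fill(A) -> (A=4 B=1 C=3)
  2. pour(C -> B) -> (A=4 B=4 C=0)
Reached target in 2 moves.

Answer: 2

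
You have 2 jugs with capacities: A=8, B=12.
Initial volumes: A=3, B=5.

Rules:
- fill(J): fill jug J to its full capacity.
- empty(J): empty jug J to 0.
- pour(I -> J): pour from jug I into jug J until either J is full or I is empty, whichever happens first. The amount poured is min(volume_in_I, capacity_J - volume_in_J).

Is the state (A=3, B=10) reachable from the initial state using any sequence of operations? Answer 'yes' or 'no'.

Answer: no

Derivation:
BFS explored all 31 reachable states.
Reachable set includes: (0,0), (0,1), (0,3), (0,4), (0,5), (0,7), (0,8), (0,9), (0,11), (0,12), (1,0), (1,12) ...
Target (A=3, B=10) not in reachable set → no.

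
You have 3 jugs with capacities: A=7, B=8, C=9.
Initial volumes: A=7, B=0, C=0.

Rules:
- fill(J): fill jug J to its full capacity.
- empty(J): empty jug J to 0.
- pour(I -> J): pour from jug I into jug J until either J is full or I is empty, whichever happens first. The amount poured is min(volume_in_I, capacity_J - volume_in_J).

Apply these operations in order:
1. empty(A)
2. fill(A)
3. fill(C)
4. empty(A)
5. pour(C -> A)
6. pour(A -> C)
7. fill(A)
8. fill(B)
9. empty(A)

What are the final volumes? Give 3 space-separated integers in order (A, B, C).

Answer: 0 8 9

Derivation:
Step 1: empty(A) -> (A=0 B=0 C=0)
Step 2: fill(A) -> (A=7 B=0 C=0)
Step 3: fill(C) -> (A=7 B=0 C=9)
Step 4: empty(A) -> (A=0 B=0 C=9)
Step 5: pour(C -> A) -> (A=7 B=0 C=2)
Step 6: pour(A -> C) -> (A=0 B=0 C=9)
Step 7: fill(A) -> (A=7 B=0 C=9)
Step 8: fill(B) -> (A=7 B=8 C=9)
Step 9: empty(A) -> (A=0 B=8 C=9)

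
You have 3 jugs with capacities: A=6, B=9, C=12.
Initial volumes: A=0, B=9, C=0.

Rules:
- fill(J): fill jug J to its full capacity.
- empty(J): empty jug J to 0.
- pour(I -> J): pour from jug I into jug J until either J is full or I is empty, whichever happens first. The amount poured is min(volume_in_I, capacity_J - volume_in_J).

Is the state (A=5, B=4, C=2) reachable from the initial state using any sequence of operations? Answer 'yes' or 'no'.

BFS explored all 54 reachable states.
Reachable set includes: (0,0,0), (0,0,3), (0,0,6), (0,0,9), (0,0,12), (0,3,0), (0,3,3), (0,3,6), (0,3,9), (0,3,12), (0,6,0), (0,6,3) ...
Target (A=5, B=4, C=2) not in reachable set → no.

Answer: no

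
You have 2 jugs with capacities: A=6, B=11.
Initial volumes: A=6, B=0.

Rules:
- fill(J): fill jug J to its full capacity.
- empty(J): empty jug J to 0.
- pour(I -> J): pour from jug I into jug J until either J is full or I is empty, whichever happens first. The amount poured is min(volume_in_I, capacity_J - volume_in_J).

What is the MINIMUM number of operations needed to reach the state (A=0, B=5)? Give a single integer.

BFS from (A=6, B=0). One shortest path:
  1. empty(A) -> (A=0 B=0)
  2. fill(B) -> (A=0 B=11)
  3. pour(B -> A) -> (A=6 B=5)
  4. empty(A) -> (A=0 B=5)
Reached target in 4 moves.

Answer: 4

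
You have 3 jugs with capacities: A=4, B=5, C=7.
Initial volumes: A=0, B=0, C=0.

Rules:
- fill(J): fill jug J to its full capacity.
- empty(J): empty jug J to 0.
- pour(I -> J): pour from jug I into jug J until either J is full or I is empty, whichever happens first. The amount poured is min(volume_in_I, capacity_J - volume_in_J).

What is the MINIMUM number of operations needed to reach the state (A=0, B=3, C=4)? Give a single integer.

Answer: 4

Derivation:
BFS from (A=0, B=0, C=0). One shortest path:
  1. fill(C) -> (A=0 B=0 C=7)
  2. pour(C -> A) -> (A=4 B=0 C=3)
  3. pour(C -> B) -> (A=4 B=3 C=0)
  4. pour(A -> C) -> (A=0 B=3 C=4)
Reached target in 4 moves.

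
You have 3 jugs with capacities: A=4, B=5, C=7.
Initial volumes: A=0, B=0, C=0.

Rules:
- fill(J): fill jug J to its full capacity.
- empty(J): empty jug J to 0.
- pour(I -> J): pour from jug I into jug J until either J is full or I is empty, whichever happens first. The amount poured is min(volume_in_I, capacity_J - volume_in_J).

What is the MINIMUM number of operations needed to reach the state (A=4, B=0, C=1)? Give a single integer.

Answer: 3

Derivation:
BFS from (A=0, B=0, C=0). One shortest path:
  1. fill(B) -> (A=0 B=5 C=0)
  2. pour(B -> A) -> (A=4 B=1 C=0)
  3. pour(B -> C) -> (A=4 B=0 C=1)
Reached target in 3 moves.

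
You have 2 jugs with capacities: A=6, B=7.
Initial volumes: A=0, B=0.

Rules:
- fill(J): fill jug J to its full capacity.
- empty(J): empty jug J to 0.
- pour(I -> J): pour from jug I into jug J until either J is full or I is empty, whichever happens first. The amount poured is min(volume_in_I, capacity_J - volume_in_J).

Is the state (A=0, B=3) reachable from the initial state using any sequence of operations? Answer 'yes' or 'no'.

BFS from (A=0, B=0):
  1. fill(B) -> (A=0 B=7)
  2. pour(B -> A) -> (A=6 B=1)
  3. empty(A) -> (A=0 B=1)
  4. pour(B -> A) -> (A=1 B=0)
  5. fill(B) -> (A=1 B=7)
  6. pour(B -> A) -> (A=6 B=2)
  7. empty(A) -> (A=0 B=2)
  8. pour(B -> A) -> (A=2 B=0)
  9. fill(B) -> (A=2 B=7)
  10. pour(B -> A) -> (A=6 B=3)
  11. empty(A) -> (A=0 B=3)
Target reached → yes.

Answer: yes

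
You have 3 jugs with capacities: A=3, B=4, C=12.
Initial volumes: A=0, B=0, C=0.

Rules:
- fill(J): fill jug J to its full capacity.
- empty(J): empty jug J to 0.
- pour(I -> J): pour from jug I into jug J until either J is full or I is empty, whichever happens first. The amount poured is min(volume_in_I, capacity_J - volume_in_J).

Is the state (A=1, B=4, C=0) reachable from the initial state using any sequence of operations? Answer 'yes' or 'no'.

Answer: yes

Derivation:
BFS from (A=0, B=0, C=0):
  1. fill(B) -> (A=0 B=4 C=0)
  2. pour(B -> A) -> (A=3 B=1 C=0)
  3. empty(A) -> (A=0 B=1 C=0)
  4. pour(B -> A) -> (A=1 B=0 C=0)
  5. fill(B) -> (A=1 B=4 C=0)
Target reached → yes.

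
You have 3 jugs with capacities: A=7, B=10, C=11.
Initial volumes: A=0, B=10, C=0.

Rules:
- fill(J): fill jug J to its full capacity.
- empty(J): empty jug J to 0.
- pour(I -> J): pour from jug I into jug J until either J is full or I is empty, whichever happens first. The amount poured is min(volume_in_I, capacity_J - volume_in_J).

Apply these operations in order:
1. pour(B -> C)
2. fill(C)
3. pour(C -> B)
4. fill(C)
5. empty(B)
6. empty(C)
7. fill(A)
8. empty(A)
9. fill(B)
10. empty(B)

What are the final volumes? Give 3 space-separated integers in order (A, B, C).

Answer: 0 0 0

Derivation:
Step 1: pour(B -> C) -> (A=0 B=0 C=10)
Step 2: fill(C) -> (A=0 B=0 C=11)
Step 3: pour(C -> B) -> (A=0 B=10 C=1)
Step 4: fill(C) -> (A=0 B=10 C=11)
Step 5: empty(B) -> (A=0 B=0 C=11)
Step 6: empty(C) -> (A=0 B=0 C=0)
Step 7: fill(A) -> (A=7 B=0 C=0)
Step 8: empty(A) -> (A=0 B=0 C=0)
Step 9: fill(B) -> (A=0 B=10 C=0)
Step 10: empty(B) -> (A=0 B=0 C=0)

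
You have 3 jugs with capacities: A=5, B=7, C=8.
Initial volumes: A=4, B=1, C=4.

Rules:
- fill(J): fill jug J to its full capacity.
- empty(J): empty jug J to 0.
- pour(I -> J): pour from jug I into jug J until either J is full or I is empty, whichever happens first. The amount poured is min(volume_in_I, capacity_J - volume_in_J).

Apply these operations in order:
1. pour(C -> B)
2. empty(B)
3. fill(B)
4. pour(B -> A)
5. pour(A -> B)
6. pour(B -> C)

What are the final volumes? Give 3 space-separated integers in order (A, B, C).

Answer: 4 0 7

Derivation:
Step 1: pour(C -> B) -> (A=4 B=5 C=0)
Step 2: empty(B) -> (A=4 B=0 C=0)
Step 3: fill(B) -> (A=4 B=7 C=0)
Step 4: pour(B -> A) -> (A=5 B=6 C=0)
Step 5: pour(A -> B) -> (A=4 B=7 C=0)
Step 6: pour(B -> C) -> (A=4 B=0 C=7)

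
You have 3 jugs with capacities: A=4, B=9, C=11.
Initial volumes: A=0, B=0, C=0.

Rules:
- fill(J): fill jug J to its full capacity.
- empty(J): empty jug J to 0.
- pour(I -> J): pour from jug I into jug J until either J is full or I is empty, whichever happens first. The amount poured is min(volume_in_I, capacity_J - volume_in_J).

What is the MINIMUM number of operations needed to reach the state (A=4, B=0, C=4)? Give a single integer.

Answer: 3

Derivation:
BFS from (A=0, B=0, C=0). One shortest path:
  1. fill(A) -> (A=4 B=0 C=0)
  2. pour(A -> C) -> (A=0 B=0 C=4)
  3. fill(A) -> (A=4 B=0 C=4)
Reached target in 3 moves.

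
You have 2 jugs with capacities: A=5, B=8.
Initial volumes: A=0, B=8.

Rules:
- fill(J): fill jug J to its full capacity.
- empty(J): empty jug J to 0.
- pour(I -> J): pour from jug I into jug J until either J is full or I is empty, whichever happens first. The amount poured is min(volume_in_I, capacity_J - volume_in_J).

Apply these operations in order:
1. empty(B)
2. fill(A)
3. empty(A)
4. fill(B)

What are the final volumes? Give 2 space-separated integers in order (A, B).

Step 1: empty(B) -> (A=0 B=0)
Step 2: fill(A) -> (A=5 B=0)
Step 3: empty(A) -> (A=0 B=0)
Step 4: fill(B) -> (A=0 B=8)

Answer: 0 8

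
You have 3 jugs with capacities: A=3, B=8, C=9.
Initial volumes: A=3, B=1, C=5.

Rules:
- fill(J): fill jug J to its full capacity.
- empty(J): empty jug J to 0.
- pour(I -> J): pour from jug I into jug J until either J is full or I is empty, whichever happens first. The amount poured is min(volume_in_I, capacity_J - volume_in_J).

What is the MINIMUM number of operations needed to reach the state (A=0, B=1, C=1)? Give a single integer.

BFS from (A=3, B=1, C=5). One shortest path:
  1. empty(A) -> (A=0 B=1 C=5)
  2. fill(C) -> (A=0 B=1 C=9)
  3. pour(B -> A) -> (A=1 B=0 C=9)
  4. pour(C -> B) -> (A=1 B=8 C=1)
  5. empty(B) -> (A=1 B=0 C=1)
  6. pour(A -> B) -> (A=0 B=1 C=1)
Reached target in 6 moves.

Answer: 6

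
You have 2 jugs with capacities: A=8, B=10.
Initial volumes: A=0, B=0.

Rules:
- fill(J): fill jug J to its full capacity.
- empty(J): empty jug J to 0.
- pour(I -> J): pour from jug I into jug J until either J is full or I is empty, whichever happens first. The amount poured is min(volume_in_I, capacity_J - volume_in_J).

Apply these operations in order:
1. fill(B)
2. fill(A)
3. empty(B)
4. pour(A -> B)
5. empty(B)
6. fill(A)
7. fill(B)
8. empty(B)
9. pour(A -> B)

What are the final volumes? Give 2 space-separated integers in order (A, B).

Step 1: fill(B) -> (A=0 B=10)
Step 2: fill(A) -> (A=8 B=10)
Step 3: empty(B) -> (A=8 B=0)
Step 4: pour(A -> B) -> (A=0 B=8)
Step 5: empty(B) -> (A=0 B=0)
Step 6: fill(A) -> (A=8 B=0)
Step 7: fill(B) -> (A=8 B=10)
Step 8: empty(B) -> (A=8 B=0)
Step 9: pour(A -> B) -> (A=0 B=8)

Answer: 0 8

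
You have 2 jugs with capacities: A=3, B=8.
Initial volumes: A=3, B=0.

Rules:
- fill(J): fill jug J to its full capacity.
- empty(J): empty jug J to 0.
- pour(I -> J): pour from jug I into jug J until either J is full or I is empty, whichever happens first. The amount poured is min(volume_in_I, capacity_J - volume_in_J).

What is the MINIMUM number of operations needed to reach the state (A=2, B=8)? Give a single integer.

Answer: 8

Derivation:
BFS from (A=3, B=0). One shortest path:
  1. empty(A) -> (A=0 B=0)
  2. fill(B) -> (A=0 B=8)
  3. pour(B -> A) -> (A=3 B=5)
  4. empty(A) -> (A=0 B=5)
  5. pour(B -> A) -> (A=3 B=2)
  6. empty(A) -> (A=0 B=2)
  7. pour(B -> A) -> (A=2 B=0)
  8. fill(B) -> (A=2 B=8)
Reached target in 8 moves.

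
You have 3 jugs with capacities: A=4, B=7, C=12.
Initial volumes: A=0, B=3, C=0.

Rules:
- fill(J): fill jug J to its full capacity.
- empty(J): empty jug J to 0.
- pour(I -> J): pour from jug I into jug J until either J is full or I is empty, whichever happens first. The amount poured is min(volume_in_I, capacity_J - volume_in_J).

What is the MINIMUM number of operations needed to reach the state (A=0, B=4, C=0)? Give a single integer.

BFS from (A=0, B=3, C=0). One shortest path:
  1. fill(A) -> (A=4 B=3 C=0)
  2. empty(B) -> (A=4 B=0 C=0)
  3. pour(A -> B) -> (A=0 B=4 C=0)
Reached target in 3 moves.

Answer: 3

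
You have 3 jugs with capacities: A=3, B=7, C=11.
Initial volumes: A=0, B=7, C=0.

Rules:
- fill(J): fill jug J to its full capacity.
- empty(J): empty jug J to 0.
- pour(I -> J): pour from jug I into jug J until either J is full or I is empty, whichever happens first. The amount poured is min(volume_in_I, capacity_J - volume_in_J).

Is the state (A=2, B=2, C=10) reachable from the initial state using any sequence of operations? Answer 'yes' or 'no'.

Answer: no

Derivation:
BFS explored all 264 reachable states.
Reachable set includes: (0,0,0), (0,0,1), (0,0,2), (0,0,3), (0,0,4), (0,0,5), (0,0,6), (0,0,7), (0,0,8), (0,0,9), (0,0,10), (0,0,11) ...
Target (A=2, B=2, C=10) not in reachable set → no.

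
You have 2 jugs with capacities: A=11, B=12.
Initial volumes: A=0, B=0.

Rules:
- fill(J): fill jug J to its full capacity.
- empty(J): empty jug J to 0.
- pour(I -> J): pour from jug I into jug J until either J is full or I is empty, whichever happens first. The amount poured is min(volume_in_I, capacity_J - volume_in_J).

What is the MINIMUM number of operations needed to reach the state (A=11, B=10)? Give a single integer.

Answer: 7

Derivation:
BFS from (A=0, B=0). One shortest path:
  1. fill(A) -> (A=11 B=0)
  2. pour(A -> B) -> (A=0 B=11)
  3. fill(A) -> (A=11 B=11)
  4. pour(A -> B) -> (A=10 B=12)
  5. empty(B) -> (A=10 B=0)
  6. pour(A -> B) -> (A=0 B=10)
  7. fill(A) -> (A=11 B=10)
Reached target in 7 moves.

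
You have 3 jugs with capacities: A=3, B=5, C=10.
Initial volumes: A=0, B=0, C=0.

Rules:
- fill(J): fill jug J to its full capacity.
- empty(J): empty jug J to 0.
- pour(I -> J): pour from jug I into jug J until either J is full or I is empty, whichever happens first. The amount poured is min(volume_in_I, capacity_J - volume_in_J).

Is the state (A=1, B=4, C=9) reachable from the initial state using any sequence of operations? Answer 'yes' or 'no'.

Answer: no

Derivation:
BFS explored all 192 reachable states.
Reachable set includes: (0,0,0), (0,0,1), (0,0,2), (0,0,3), (0,0,4), (0,0,5), (0,0,6), (0,0,7), (0,0,8), (0,0,9), (0,0,10), (0,1,0) ...
Target (A=1, B=4, C=9) not in reachable set → no.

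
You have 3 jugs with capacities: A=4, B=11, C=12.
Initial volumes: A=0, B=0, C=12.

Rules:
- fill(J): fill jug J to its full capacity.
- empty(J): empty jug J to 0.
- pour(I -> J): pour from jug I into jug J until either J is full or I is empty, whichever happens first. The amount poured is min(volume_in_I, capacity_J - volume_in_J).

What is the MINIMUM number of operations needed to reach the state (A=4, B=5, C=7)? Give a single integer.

Answer: 7

Derivation:
BFS from (A=0, B=0, C=12). One shortest path:
  1. pour(C -> B) -> (A=0 B=11 C=1)
  2. pour(C -> A) -> (A=1 B=11 C=0)
  3. pour(B -> C) -> (A=1 B=0 C=11)
  4. pour(A -> B) -> (A=0 B=1 C=11)
  5. fill(A) -> (A=4 B=1 C=11)
  6. pour(A -> B) -> (A=0 B=5 C=11)
  7. pour(C -> A) -> (A=4 B=5 C=7)
Reached target in 7 moves.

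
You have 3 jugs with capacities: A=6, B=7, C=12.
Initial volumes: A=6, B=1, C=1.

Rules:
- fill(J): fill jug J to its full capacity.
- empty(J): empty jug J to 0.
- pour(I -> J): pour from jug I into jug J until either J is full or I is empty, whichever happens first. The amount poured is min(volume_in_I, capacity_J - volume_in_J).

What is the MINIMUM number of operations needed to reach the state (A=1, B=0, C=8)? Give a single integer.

BFS from (A=6, B=1, C=1). One shortest path:
  1. empty(A) -> (A=0 B=1 C=1)
  2. pour(B -> A) -> (A=1 B=0 C=1)
  3. fill(B) -> (A=1 B=7 C=1)
  4. pour(B -> C) -> (A=1 B=0 C=8)
Reached target in 4 moves.

Answer: 4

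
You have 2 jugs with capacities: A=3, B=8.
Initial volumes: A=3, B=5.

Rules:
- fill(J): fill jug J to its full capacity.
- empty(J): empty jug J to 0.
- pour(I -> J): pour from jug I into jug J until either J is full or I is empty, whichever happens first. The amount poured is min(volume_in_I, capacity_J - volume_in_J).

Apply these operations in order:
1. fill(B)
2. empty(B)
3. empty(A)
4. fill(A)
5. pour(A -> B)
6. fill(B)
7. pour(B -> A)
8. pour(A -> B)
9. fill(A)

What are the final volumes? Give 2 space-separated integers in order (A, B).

Step 1: fill(B) -> (A=3 B=8)
Step 2: empty(B) -> (A=3 B=0)
Step 3: empty(A) -> (A=0 B=0)
Step 4: fill(A) -> (A=3 B=0)
Step 5: pour(A -> B) -> (A=0 B=3)
Step 6: fill(B) -> (A=0 B=8)
Step 7: pour(B -> A) -> (A=3 B=5)
Step 8: pour(A -> B) -> (A=0 B=8)
Step 9: fill(A) -> (A=3 B=8)

Answer: 3 8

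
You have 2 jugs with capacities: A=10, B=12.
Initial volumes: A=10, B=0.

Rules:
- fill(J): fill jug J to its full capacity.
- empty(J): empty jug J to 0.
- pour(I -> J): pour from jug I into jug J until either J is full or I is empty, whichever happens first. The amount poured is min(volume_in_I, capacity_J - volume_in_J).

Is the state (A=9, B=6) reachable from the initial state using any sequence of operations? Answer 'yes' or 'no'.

BFS explored all 22 reachable states.
Reachable set includes: (0,0), (0,2), (0,4), (0,6), (0,8), (0,10), (0,12), (2,0), (2,12), (4,0), (4,12), (6,0) ...
Target (A=9, B=6) not in reachable set → no.

Answer: no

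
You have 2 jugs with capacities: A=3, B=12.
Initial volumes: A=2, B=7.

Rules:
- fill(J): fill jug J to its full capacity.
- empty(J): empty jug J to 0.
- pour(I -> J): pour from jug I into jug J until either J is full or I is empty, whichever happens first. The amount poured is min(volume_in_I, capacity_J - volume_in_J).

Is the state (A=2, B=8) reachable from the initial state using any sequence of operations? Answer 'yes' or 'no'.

Answer: no

Derivation:
BFS explored all 31 reachable states.
Reachable set includes: (0,0), (0,1), (0,2), (0,3), (0,4), (0,5), (0,6), (0,7), (0,8), (0,9), (0,10), (0,11) ...
Target (A=2, B=8) not in reachable set → no.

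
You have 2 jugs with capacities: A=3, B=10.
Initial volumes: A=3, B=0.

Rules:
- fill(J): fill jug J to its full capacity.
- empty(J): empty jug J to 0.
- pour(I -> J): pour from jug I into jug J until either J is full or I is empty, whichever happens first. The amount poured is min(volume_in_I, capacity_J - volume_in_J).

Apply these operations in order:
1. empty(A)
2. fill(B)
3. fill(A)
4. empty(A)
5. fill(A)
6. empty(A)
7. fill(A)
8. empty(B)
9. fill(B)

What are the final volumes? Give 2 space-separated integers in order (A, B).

Step 1: empty(A) -> (A=0 B=0)
Step 2: fill(B) -> (A=0 B=10)
Step 3: fill(A) -> (A=3 B=10)
Step 4: empty(A) -> (A=0 B=10)
Step 5: fill(A) -> (A=3 B=10)
Step 6: empty(A) -> (A=0 B=10)
Step 7: fill(A) -> (A=3 B=10)
Step 8: empty(B) -> (A=3 B=0)
Step 9: fill(B) -> (A=3 B=10)

Answer: 3 10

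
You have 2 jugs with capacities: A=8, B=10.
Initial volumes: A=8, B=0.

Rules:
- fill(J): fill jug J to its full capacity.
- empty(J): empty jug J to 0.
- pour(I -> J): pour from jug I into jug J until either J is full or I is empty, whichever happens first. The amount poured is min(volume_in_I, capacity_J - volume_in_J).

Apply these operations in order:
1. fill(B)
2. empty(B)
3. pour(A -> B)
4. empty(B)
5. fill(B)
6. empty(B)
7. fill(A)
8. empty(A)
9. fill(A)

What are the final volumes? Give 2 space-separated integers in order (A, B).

Answer: 8 0

Derivation:
Step 1: fill(B) -> (A=8 B=10)
Step 2: empty(B) -> (A=8 B=0)
Step 3: pour(A -> B) -> (A=0 B=8)
Step 4: empty(B) -> (A=0 B=0)
Step 5: fill(B) -> (A=0 B=10)
Step 6: empty(B) -> (A=0 B=0)
Step 7: fill(A) -> (A=8 B=0)
Step 8: empty(A) -> (A=0 B=0)
Step 9: fill(A) -> (A=8 B=0)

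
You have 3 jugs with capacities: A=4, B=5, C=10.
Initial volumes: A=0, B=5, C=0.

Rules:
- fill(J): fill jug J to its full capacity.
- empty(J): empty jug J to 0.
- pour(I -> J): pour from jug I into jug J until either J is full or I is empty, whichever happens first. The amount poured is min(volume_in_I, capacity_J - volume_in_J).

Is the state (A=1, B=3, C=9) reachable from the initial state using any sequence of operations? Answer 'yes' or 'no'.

BFS explored all 222 reachable states.
Reachable set includes: (0,0,0), (0,0,1), (0,0,2), (0,0,3), (0,0,4), (0,0,5), (0,0,6), (0,0,7), (0,0,8), (0,0,9), (0,0,10), (0,1,0) ...
Target (A=1, B=3, C=9) not in reachable set → no.

Answer: no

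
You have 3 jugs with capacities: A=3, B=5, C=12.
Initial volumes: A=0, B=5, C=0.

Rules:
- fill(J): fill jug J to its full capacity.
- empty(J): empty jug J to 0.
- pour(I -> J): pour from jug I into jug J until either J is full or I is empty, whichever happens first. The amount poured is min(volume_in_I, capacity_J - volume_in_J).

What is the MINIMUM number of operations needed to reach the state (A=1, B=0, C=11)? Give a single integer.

BFS from (A=0, B=5, C=0). One shortest path:
  1. empty(B) -> (A=0 B=0 C=0)
  2. fill(C) -> (A=0 B=0 C=12)
  3. pour(C -> A) -> (A=3 B=0 C=9)
  4. pour(A -> B) -> (A=0 B=3 C=9)
  5. pour(C -> A) -> (A=3 B=3 C=6)
  6. pour(A -> B) -> (A=1 B=5 C=6)
  7. pour(B -> C) -> (A=1 B=0 C=11)
Reached target in 7 moves.

Answer: 7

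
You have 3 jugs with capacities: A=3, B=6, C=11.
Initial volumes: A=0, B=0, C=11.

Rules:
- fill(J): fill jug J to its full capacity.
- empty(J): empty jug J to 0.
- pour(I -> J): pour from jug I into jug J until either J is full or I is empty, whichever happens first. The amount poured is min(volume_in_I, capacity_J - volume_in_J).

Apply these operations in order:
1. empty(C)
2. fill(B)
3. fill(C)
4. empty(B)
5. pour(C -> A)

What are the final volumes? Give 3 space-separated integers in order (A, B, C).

Answer: 3 0 8

Derivation:
Step 1: empty(C) -> (A=0 B=0 C=0)
Step 2: fill(B) -> (A=0 B=6 C=0)
Step 3: fill(C) -> (A=0 B=6 C=11)
Step 4: empty(B) -> (A=0 B=0 C=11)
Step 5: pour(C -> A) -> (A=3 B=0 C=8)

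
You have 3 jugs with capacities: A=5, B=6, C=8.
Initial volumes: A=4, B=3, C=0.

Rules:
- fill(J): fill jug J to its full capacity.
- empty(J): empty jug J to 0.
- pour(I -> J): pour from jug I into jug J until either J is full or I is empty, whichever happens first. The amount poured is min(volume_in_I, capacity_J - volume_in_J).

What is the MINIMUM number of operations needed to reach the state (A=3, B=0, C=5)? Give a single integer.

Answer: 3

Derivation:
BFS from (A=4, B=3, C=0). One shortest path:
  1. fill(A) -> (A=5 B=3 C=0)
  2. pour(A -> C) -> (A=0 B=3 C=5)
  3. pour(B -> A) -> (A=3 B=0 C=5)
Reached target in 3 moves.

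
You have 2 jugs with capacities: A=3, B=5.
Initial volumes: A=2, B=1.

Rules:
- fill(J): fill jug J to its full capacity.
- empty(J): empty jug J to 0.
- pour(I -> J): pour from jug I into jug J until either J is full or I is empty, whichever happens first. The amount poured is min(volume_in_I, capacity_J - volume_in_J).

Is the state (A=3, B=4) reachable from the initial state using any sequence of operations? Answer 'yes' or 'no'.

Answer: yes

Derivation:
BFS from (A=2, B=1):
  1. fill(B) -> (A=2 B=5)
  2. pour(B -> A) -> (A=3 B=4)
Target reached → yes.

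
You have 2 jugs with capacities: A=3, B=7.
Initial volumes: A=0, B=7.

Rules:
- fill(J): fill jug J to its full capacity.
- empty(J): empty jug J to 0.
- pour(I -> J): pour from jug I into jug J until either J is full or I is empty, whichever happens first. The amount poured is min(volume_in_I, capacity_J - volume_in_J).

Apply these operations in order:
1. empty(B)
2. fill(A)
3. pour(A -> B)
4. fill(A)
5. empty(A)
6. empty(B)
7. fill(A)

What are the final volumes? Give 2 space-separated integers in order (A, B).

Answer: 3 0

Derivation:
Step 1: empty(B) -> (A=0 B=0)
Step 2: fill(A) -> (A=3 B=0)
Step 3: pour(A -> B) -> (A=0 B=3)
Step 4: fill(A) -> (A=3 B=3)
Step 5: empty(A) -> (A=0 B=3)
Step 6: empty(B) -> (A=0 B=0)
Step 7: fill(A) -> (A=3 B=0)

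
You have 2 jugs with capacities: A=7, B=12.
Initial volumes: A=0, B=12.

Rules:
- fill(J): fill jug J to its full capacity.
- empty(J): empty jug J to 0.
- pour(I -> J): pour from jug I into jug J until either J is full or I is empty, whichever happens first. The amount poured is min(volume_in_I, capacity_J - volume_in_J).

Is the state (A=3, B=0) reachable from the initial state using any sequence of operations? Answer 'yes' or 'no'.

BFS from (A=0, B=12):
  1. pour(B -> A) -> (A=7 B=5)
  2. empty(A) -> (A=0 B=5)
  3. pour(B -> A) -> (A=5 B=0)
  4. fill(B) -> (A=5 B=12)
  5. pour(B -> A) -> (A=7 B=10)
  6. empty(A) -> (A=0 B=10)
  7. pour(B -> A) -> (A=7 B=3)
  8. empty(A) -> (A=0 B=3)
  9. pour(B -> A) -> (A=3 B=0)
Target reached → yes.

Answer: yes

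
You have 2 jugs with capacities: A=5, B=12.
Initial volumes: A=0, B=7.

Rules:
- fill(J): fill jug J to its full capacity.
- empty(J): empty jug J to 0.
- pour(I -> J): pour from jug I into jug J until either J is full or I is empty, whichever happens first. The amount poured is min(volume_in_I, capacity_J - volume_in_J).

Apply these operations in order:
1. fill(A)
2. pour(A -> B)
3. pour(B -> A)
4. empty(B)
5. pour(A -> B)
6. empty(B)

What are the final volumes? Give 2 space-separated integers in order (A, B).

Answer: 0 0

Derivation:
Step 1: fill(A) -> (A=5 B=7)
Step 2: pour(A -> B) -> (A=0 B=12)
Step 3: pour(B -> A) -> (A=5 B=7)
Step 4: empty(B) -> (A=5 B=0)
Step 5: pour(A -> B) -> (A=0 B=5)
Step 6: empty(B) -> (A=0 B=0)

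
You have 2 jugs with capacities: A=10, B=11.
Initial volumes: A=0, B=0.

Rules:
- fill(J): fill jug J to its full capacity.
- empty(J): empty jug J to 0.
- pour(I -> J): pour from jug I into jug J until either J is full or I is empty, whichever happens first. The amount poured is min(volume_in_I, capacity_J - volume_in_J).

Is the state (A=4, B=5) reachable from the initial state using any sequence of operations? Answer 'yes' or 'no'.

BFS explored all 42 reachable states.
Reachable set includes: (0,0), (0,1), (0,2), (0,3), (0,4), (0,5), (0,6), (0,7), (0,8), (0,9), (0,10), (0,11) ...
Target (A=4, B=5) not in reachable set → no.

Answer: no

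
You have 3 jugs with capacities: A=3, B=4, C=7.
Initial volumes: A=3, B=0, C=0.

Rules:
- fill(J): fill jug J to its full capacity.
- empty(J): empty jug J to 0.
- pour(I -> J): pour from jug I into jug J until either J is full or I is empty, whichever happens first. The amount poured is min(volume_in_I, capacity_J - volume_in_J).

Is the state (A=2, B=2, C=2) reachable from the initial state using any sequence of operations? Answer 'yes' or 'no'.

BFS explored all 124 reachable states.
Reachable set includes: (0,0,0), (0,0,1), (0,0,2), (0,0,3), (0,0,4), (0,0,5), (0,0,6), (0,0,7), (0,1,0), (0,1,1), (0,1,2), (0,1,3) ...
Target (A=2, B=2, C=2) not in reachable set → no.

Answer: no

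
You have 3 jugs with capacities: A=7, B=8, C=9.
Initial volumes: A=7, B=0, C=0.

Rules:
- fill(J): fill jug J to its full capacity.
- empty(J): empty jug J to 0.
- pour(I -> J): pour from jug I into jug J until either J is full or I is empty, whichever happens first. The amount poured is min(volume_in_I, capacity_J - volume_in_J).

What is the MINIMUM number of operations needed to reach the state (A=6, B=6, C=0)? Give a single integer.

Answer: 7

Derivation:
BFS from (A=7, B=0, C=0). One shortest path:
  1. pour(A -> B) -> (A=0 B=7 C=0)
  2. fill(A) -> (A=7 B=7 C=0)
  3. pour(A -> C) -> (A=0 B=7 C=7)
  4. fill(A) -> (A=7 B=7 C=7)
  5. pour(A -> B) -> (A=6 B=8 C=7)
  6. pour(B -> C) -> (A=6 B=6 C=9)
  7. empty(C) -> (A=6 B=6 C=0)
Reached target in 7 moves.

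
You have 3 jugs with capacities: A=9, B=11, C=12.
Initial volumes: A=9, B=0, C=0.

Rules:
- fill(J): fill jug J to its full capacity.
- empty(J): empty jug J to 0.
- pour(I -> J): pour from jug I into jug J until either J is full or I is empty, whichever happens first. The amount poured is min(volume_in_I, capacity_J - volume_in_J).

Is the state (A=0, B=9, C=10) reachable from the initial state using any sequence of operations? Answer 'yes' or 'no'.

BFS from (A=9, B=0, C=0):
  1. fill(C) -> (A=9 B=0 C=12)
  2. pour(A -> B) -> (A=0 B=9 C=12)
  3. fill(A) -> (A=9 B=9 C=12)
  4. pour(C -> B) -> (A=9 B=11 C=10)
  5. empty(B) -> (A=9 B=0 C=10)
  6. pour(A -> B) -> (A=0 B=9 C=10)
Target reached → yes.

Answer: yes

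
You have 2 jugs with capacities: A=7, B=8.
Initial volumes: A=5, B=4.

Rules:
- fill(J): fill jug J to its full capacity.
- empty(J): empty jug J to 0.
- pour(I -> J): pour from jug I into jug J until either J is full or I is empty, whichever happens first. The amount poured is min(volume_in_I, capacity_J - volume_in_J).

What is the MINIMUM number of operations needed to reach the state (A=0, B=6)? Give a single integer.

Answer: 3

Derivation:
BFS from (A=5, B=4). One shortest path:
  1. fill(B) -> (A=5 B=8)
  2. pour(B -> A) -> (A=7 B=6)
  3. empty(A) -> (A=0 B=6)
Reached target in 3 moves.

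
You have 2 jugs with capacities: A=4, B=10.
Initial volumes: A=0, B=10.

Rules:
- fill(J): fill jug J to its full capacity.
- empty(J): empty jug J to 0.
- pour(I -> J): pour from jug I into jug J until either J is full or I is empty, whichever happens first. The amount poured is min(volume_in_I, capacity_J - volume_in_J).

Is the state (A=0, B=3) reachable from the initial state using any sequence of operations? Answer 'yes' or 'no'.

BFS explored all 14 reachable states.
Reachable set includes: (0,0), (0,2), (0,4), (0,6), (0,8), (0,10), (2,0), (2,10), (4,0), (4,2), (4,4), (4,6) ...
Target (A=0, B=3) not in reachable set → no.

Answer: no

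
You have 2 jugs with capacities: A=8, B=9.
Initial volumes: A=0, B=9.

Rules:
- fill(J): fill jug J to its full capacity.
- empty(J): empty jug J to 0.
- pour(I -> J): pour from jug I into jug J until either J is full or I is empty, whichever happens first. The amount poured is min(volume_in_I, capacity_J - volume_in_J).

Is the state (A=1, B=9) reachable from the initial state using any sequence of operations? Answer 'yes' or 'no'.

Answer: yes

Derivation:
BFS from (A=0, B=9):
  1. pour(B -> A) -> (A=8 B=1)
  2. empty(A) -> (A=0 B=1)
  3. pour(B -> A) -> (A=1 B=0)
  4. fill(B) -> (A=1 B=9)
Target reached → yes.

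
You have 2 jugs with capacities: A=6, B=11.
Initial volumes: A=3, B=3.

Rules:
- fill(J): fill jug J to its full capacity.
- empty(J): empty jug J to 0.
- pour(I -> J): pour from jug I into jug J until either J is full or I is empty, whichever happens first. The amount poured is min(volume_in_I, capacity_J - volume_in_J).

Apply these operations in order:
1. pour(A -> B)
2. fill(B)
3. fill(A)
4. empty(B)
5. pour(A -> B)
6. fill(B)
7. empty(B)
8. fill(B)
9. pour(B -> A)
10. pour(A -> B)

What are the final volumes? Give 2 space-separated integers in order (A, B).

Step 1: pour(A -> B) -> (A=0 B=6)
Step 2: fill(B) -> (A=0 B=11)
Step 3: fill(A) -> (A=6 B=11)
Step 4: empty(B) -> (A=6 B=0)
Step 5: pour(A -> B) -> (A=0 B=6)
Step 6: fill(B) -> (A=0 B=11)
Step 7: empty(B) -> (A=0 B=0)
Step 8: fill(B) -> (A=0 B=11)
Step 9: pour(B -> A) -> (A=6 B=5)
Step 10: pour(A -> B) -> (A=0 B=11)

Answer: 0 11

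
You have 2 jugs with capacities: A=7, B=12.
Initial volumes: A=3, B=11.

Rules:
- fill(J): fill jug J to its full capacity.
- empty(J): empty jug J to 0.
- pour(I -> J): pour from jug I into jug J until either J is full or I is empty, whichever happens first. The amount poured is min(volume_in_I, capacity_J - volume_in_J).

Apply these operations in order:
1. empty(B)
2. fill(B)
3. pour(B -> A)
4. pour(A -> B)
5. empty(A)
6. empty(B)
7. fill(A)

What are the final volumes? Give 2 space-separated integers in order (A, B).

Answer: 7 0

Derivation:
Step 1: empty(B) -> (A=3 B=0)
Step 2: fill(B) -> (A=3 B=12)
Step 3: pour(B -> A) -> (A=7 B=8)
Step 4: pour(A -> B) -> (A=3 B=12)
Step 5: empty(A) -> (A=0 B=12)
Step 6: empty(B) -> (A=0 B=0)
Step 7: fill(A) -> (A=7 B=0)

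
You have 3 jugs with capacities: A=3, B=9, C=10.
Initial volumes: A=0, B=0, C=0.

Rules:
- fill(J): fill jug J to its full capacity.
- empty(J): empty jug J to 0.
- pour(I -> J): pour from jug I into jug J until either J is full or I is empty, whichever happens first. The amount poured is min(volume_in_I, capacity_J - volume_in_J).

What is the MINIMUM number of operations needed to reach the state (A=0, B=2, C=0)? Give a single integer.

BFS from (A=0, B=0, C=0). One shortest path:
  1. fill(A) -> (A=3 B=0 C=0)
  2. fill(B) -> (A=3 B=9 C=0)
  3. pour(A -> C) -> (A=0 B=9 C=3)
  4. pour(B -> C) -> (A=0 B=2 C=10)
  5. empty(C) -> (A=0 B=2 C=0)
Reached target in 5 moves.

Answer: 5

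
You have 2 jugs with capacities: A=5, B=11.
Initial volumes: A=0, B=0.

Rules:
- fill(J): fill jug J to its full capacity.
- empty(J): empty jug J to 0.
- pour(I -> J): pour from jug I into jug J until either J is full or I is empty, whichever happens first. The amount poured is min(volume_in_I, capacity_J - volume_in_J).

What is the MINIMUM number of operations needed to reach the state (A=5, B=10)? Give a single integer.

Answer: 5

Derivation:
BFS from (A=0, B=0). One shortest path:
  1. fill(A) -> (A=5 B=0)
  2. pour(A -> B) -> (A=0 B=5)
  3. fill(A) -> (A=5 B=5)
  4. pour(A -> B) -> (A=0 B=10)
  5. fill(A) -> (A=5 B=10)
Reached target in 5 moves.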